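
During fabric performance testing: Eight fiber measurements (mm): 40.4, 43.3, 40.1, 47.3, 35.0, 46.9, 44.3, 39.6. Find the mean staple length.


Formula: Mean = sum of lengths / count
Sum = 40.4 + 43.3 + 40.1 + 47.3 + 35.0 + 46.9 + 44.3 + 39.6
Sum = 336.9 mm
Mean = 336.9 / 8 = 42.11 mm

42.11 mm


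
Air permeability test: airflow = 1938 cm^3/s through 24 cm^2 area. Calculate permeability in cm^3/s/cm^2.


Formula: Air Permeability = Airflow / Test Area
AP = 1938 cm^3/s / 24 cm^2
AP = 80.8 cm^3/s/cm^2

80.8 cm^3/s/cm^2


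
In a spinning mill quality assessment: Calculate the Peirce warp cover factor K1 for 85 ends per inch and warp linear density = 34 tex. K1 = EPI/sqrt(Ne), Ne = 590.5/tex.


Formula: K1 = EPI / sqrt(Ne), with Ne = 590.5 / tex_warp
Step 1: Ne = 590.5 / 34 = 17.368
Step 2: sqrt(Ne) = sqrt(17.368) = 4.1675
Step 3: K1 = 85 / 4.1675 = 20.4

20.4


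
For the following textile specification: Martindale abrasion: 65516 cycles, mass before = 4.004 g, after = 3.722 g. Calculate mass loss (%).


Formula: Mass loss% = ((m_before - m_after) / m_before) * 100
Step 1: Mass loss = 4.004 - 3.722 = 0.282 g
Step 2: Ratio = 0.282 / 4.004 = 0.0704296
Step 3: Mass loss% = 0.0704296 * 100 = 7.04296% ≈ 7.04%

7.04%


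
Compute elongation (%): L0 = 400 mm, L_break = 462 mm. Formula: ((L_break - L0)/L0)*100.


Formula: Elongation (%) = ((L_break - L0) / L0) * 100
Step 1: Extension = 462 - 400 = 62 mm
Step 2: Elongation = (62 / 400) * 100
Step 3: Elongation = 0.155 * 100 = 15.5%

15.5%


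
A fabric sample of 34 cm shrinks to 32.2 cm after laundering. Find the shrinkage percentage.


Formula: Shrinkage% = ((L_before - L_after) / L_before) * 100
Step 1: Shrinkage = 34 - 32.2 = 1.8 cm
Step 2: Shrinkage% = (1.8 / 34) * 100
Step 3: Shrinkage% = 0.052941 * 100 = 5.2941% ≈ 5.3%

5.3%


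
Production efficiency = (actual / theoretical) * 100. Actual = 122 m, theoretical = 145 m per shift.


Formula: Efficiency% = (Actual output / Theoretical output) * 100
Efficiency% = (122 / 145) * 100
Efficiency% = 0.841379 * 100 = 84.1379% ≈ 84.1%

84.1%


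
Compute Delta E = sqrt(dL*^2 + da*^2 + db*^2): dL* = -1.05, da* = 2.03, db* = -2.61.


Formula: Delta E = sqrt(dL*^2 + da*^2 + db*^2)
Step 1: dL*^2 = (-1.05)^2 = 1.1025
Step 2: da*^2 = 2.03^2 = 4.1209
Step 3: db*^2 = (-2.61)^2 = 6.8121
Step 4: Sum = 1.1025 + 4.1209 + 6.8121 = 12.0355
Step 5: Delta E = sqrt(12.0355) = 3.47

3.47 Delta E


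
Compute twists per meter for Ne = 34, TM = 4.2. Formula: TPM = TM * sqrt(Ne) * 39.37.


Formula: TPM = TM * sqrt(Ne) * 39.37
Step 1: sqrt(Ne) = sqrt(34) = 5.831
Step 2: TM * sqrt(Ne) = 4.2 * 5.831 = 24.4902
Step 3: TPM = 24.4902 * 39.37 = 964 twists/m

964 twists/m


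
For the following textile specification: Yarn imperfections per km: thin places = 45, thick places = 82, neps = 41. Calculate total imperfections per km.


Formula: Total = thin places + thick places + neps
Total = 45 + 82 + 41
Total = 168 imperfections/km

168 imperfections/km


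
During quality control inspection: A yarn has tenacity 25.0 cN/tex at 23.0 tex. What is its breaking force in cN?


Formula: Breaking force = Tenacity * Linear density
F = 25.0 cN/tex * 23.0 tex
F = 575.00 cN

575.00 cN


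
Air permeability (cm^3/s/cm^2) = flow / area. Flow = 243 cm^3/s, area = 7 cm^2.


Formula: Air Permeability = Airflow / Test Area
AP = 243 cm^3/s / 7 cm^2
AP = 34.7 cm^3/s/cm^2

34.7 cm^3/s/cm^2


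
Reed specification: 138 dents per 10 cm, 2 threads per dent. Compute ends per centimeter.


Formula: EPC = (dents per 10 cm * ends per dent) / 10
Step 1: Total ends per 10 cm = 138 * 2 = 276
Step 2: EPC = 276 / 10 = 27.6 ends/cm

27.6 ends/cm


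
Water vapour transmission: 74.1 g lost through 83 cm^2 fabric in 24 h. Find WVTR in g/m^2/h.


Formula: WVTR = mass_loss / (area * time)
Step 1: Convert area: 83 cm^2 = 0.0083 m^2
Step 2: WVTR = 74.1 g / (0.0083 m^2 * 24 h)
Step 3: WVTR = 74.1 / 0.1992 = 372.0 g/m^2/h

372.0 g/m^2/h


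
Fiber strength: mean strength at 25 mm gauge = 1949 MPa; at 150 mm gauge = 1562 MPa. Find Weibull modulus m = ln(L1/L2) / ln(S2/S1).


Formula: m = ln(L1/L2) / ln(S2/S1)
Step 1: ln(L1/L2) = ln(25/150) = -1.79176
Step 2: S2/S1 = 1562/1949 = 0.80144
Step 3: ln(S2/S1) = ln(0.80144) = -0.22135
Step 4: m = -1.79176 / -0.22135 = 8.09

8.09 (Weibull m)


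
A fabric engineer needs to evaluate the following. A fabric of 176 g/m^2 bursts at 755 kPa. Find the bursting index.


Formula: Bursting Index = Bursting Strength / Fabric GSM
BI = 755 kPa / 176 g/m^2
BI = 4.290 kPa/(g/m^2)

4.290 kPa/(g/m^2)


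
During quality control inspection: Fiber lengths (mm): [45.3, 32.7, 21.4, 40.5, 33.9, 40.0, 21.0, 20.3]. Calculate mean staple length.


Formula: Mean = sum of lengths / count
Sum = 45.3 + 32.7 + 21.4 + 40.5 + 33.9 + 40.0 + 21.0 + 20.3
Sum = 255.1 mm
Mean = 255.1 / 8 = 31.89 mm

31.89 mm


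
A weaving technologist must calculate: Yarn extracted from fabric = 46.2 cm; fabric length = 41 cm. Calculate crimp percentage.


Formula: Crimp% = ((L_yarn - L_fabric) / L_fabric) * 100
Step 1: Extension = 46.2 - 41 = 5.2 cm
Step 2: Crimp% = (5.2 / 41) * 100
Step 3: Crimp% = 0.126829 * 100 = 12.6829% ≈ 12.7%

12.7%


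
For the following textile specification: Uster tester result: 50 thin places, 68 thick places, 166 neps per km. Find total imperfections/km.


Formula: Total = thin places + thick places + neps
Total = 50 + 68 + 166
Total = 284 imperfections/km

284 imperfections/km


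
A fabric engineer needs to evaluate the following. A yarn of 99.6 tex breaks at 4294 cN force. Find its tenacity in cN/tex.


Formula: Tenacity = Breaking force / Linear density
Tenacity = 4294 cN / 99.6 tex
Tenacity = 43.11 cN/tex

43.11 cN/tex


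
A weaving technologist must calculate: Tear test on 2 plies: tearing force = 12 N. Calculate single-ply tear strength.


Formula: Per-ply strength = Total force / Number of plies
Per-ply = 12 N / 2
Per-ply = 6 N

6 N


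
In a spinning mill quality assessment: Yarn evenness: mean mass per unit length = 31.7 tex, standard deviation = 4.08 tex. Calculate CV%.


Formula: CV% = (standard deviation / mean) * 100
Step 1: Ratio = 4.08 / 31.7 = 0.128707
Step 2: CV% = 0.128707 * 100 = 12.8707% ≈ 12.9%

12.9%


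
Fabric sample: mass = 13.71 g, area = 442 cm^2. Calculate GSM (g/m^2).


Formula: GSM = mass_g / area_m2
Step 1: Convert area: 442 cm^2 = 442 / 10000 = 0.0442 m^2
Step 2: GSM = 13.71 g / 0.0442 m^2 = 310.2 g/m^2

310.2 g/m^2


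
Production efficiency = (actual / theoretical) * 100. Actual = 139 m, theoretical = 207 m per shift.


Formula: Efficiency% = (Actual output / Theoretical output) * 100
Efficiency% = (139 / 207) * 100
Efficiency% = 0.671498 * 100 = 67.1498% ≈ 67.1%

67.1%


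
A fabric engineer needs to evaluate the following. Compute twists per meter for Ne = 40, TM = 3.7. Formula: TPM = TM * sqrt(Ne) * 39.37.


Formula: TPM = TM * sqrt(Ne) * 39.37
Step 1: sqrt(Ne) = sqrt(40) = 6.3246
Step 2: TM * sqrt(Ne) = 3.7 * 6.3246 = 23.401
Step 3: TPM = 23.401 * 39.37 = 921 twists/m

921 twists/m


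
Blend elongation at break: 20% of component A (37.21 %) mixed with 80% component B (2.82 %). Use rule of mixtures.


Formula: Blend property = (fraction_A * property_A) + (fraction_B * property_B)
Step 1: Contribution A = 20/100 * 37.21 % = 7.442 %
Step 2: Contribution B = 80/100 * 2.82 % = 2.256 %
Step 3: Blend elongation at break = 7.442 + 2.256 = 9.698 %

9.698 %


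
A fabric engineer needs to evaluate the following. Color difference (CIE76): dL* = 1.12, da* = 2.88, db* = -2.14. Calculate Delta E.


Formula: Delta E = sqrt(dL*^2 + da*^2 + db*^2)
Step 1: dL*^2 = 1.12^2 = 1.2544
Step 2: da*^2 = 2.88^2 = 8.2944
Step 3: db*^2 = (-2.14)^2 = 4.5796
Step 4: Sum = 1.2544 + 8.2944 + 4.5796 = 14.1284
Step 5: Delta E = sqrt(14.1284) = 3.76

3.76 Delta E


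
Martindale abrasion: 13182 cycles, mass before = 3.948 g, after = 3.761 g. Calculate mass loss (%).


Formula: Mass loss% = ((m_before - m_after) / m_before) * 100
Step 1: Mass loss = 3.948 - 3.761 = 0.187 g
Step 2: Ratio = 0.187 / 3.948 = 0.0473658
Step 3: Mass loss% = 0.0473658 * 100 = 4.73658% ≈ 4.74%

4.74%


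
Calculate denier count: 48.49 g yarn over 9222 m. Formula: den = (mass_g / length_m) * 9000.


Formula: den = (mass_g / length_m) * 9000
Substituting: den = (48.49 / 9222) * 9000
Intermediate: 48.49 / 9222 = 0.00525808 g/m
den = 0.00525808 * 9000 = 47.3 denier

47.3 denier


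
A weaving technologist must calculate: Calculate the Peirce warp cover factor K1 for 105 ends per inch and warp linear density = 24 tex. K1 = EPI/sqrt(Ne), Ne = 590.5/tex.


Formula: K1 = EPI / sqrt(Ne), with Ne = 590.5 / tex_warp
Step 1: Ne = 590.5 / 24 = 24.604
Step 2: sqrt(Ne) = sqrt(24.604) = 4.9602
Step 3: K1 = 105 / 4.9602 = 21.2

21.2


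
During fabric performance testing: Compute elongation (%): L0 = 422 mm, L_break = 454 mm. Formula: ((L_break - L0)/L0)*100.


Formula: Elongation (%) = ((L_break - L0) / L0) * 100
Step 1: Extension = 454 - 422 = 32 mm
Step 2: Elongation = (32 / 422) * 100
Step 3: Elongation = 0.075829 * 100 = 7.5829% ≈ 7.6%

7.6%


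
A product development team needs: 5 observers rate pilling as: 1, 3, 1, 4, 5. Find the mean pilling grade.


Formula: Mean = sum / count
Sum = 1 + 3 + 1 + 4 + 5 = 14
Mean = 14 / 5 = 2.8

2.8


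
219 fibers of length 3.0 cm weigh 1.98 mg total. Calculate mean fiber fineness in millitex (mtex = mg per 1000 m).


Formula: fineness (mtex) = mass (mg) / total length (km) = (mass_mg / total_length_m) * 1000
Step 1: Convert fiber length: 3.0 cm = 0.03 m
Step 2: Total fiber length = 219 * 0.03 = 6.57 m
Step 3: Linear density = 1.98 mg / 6.57 m = 0.3014 mg/m
Step 4: fineness = 0.3014 * 1000 = 301.4 mtex

301.4 mtex


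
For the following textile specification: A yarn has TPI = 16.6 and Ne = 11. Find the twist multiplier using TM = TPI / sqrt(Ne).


Formula: TM = TPI / sqrt(Ne)
Step 1: sqrt(Ne) = sqrt(11) = 3.3166
Step 2: TM = 16.6 / 3.3166 = 5.01

5.01 TM


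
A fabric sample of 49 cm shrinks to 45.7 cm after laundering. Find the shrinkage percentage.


Formula: Shrinkage% = ((L_before - L_after) / L_before) * 100
Step 1: Shrinkage = 49 - 45.7 = 3.3 cm
Step 2: Shrinkage% = (3.3 / 49) * 100
Step 3: Shrinkage% = 0.067347 * 100 = 6.7347% ≈ 6.7%

6.7%


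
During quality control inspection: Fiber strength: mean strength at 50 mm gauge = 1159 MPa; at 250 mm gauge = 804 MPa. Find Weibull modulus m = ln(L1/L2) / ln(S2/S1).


Formula: m = ln(L1/L2) / ln(S2/S1)
Step 1: ln(L1/L2) = ln(50/250) = -1.60944
Step 2: S2/S1 = 804/1159 = 0.6937
Step 3: ln(S2/S1) = ln(0.6937) = -0.36572
Step 4: m = -1.60944 / -0.36572 = 4.40

4.40 (Weibull m)


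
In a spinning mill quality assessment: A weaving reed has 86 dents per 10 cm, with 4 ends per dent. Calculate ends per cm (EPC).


Formula: EPC = (dents per 10 cm * ends per dent) / 10
Step 1: Total ends per 10 cm = 86 * 4 = 344
Step 2: EPC = 344 / 10 = 34.4 ends/cm

34.4 ends/cm


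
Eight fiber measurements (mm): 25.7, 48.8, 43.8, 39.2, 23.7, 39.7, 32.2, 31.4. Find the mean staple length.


Formula: Mean = sum of lengths / count
Sum = 25.7 + 48.8 + 43.8 + 39.2 + 23.7 + 39.7 + 32.2 + 31.4
Sum = 284.5 mm
Mean = 284.5 / 8 = 35.56 mm

35.56 mm


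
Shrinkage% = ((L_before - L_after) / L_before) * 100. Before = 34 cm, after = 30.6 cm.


Formula: Shrinkage% = ((L_before - L_after) / L_before) * 100
Step 1: Shrinkage = 34 - 30.6 = 3.4 cm
Step 2: Shrinkage% = (3.4 / 34) * 100
Step 3: Shrinkage% = 0.1 * 100 = 10.0%

10.0%


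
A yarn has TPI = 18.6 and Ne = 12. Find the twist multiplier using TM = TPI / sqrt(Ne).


Formula: TM = TPI / sqrt(Ne)
Step 1: sqrt(Ne) = sqrt(12) = 3.4641
Step 2: TM = 18.6 / 3.4641 = 5.37

5.37 TM


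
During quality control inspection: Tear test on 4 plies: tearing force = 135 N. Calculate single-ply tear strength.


Formula: Per-ply strength = Total force / Number of plies
Per-ply = 135 N / 4
Per-ply = 33.75 N

33.75 N


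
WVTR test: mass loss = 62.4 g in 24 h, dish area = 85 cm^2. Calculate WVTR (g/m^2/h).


Formula: WVTR = mass_loss / (area * time)
Step 1: Convert area: 85 cm^2 = 0.0085 m^2
Step 2: WVTR = 62.4 g / (0.0085 m^2 * 24 h)
Step 3: WVTR = 62.4 / 0.204 = 305.9 g/m^2/h

305.9 g/m^2/h


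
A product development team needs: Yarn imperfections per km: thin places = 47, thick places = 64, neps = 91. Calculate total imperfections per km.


Formula: Total = thin places + thick places + neps
Total = 47 + 64 + 91
Total = 202 imperfections/km

202 imperfections/km


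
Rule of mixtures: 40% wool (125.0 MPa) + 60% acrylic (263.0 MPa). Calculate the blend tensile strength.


Formula: Blend property = (fraction_A * property_A) + (fraction_B * property_B)
Step 1: Contribution A = 40/100 * 125.0 MPa = 50.0 MPa
Step 2: Contribution B = 60/100 * 263.0 MPa = 157.8 MPa
Step 3: Blend tensile strength = 50.0 + 157.8 = 207.8 MPa

207.8 MPa


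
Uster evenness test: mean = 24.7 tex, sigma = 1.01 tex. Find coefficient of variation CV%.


Formula: CV% = (standard deviation / mean) * 100
Step 1: Ratio = 1.01 / 24.7 = 0.040891
Step 2: CV% = 0.040891 * 100 = 4.0891% ≈ 4.1%

4.1%


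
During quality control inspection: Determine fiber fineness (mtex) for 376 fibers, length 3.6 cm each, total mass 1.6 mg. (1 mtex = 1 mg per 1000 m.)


Formula: fineness (mtex) = mass (mg) / total length (km) = (mass_mg / total_length_m) * 1000
Step 1: Convert fiber length: 3.6 cm = 0.036 m
Step 2: Total fiber length = 376 * 0.036 = 13.536 m
Step 3: Linear density = 1.6 mg / 13.536 m = 0.1182 mg/m
Step 4: fineness = 0.1182 * 1000 = 118.2 mtex

118.2 mtex


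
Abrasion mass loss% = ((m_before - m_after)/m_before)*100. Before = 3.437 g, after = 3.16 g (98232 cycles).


Formula: Mass loss% = ((m_before - m_after) / m_before) * 100
Step 1: Mass loss = 3.437 - 3.16 = 0.277 g
Step 2: Ratio = 0.277 / 3.437 = 0.0805935
Step 3: Mass loss% = 0.0805935 * 100 = 8.05935% ≈ 8.06%

8.06%


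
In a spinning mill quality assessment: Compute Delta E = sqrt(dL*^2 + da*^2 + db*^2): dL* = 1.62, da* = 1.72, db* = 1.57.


Formula: Delta E = sqrt(dL*^2 + da*^2 + db*^2)
Step 1: dL*^2 = 1.62^2 = 2.6244
Step 2: da*^2 = 1.72^2 = 2.9584
Step 3: db*^2 = 1.57^2 = 2.4649
Step 4: Sum = 2.6244 + 2.9584 + 2.4649 = 8.0477
Step 5: Delta E = sqrt(8.0477) = 2.84

2.84 Delta E


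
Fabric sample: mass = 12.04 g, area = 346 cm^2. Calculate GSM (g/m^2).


Formula: GSM = mass_g / area_m2
Step 1: Convert area: 346 cm^2 = 346 / 10000 = 0.0346 m^2
Step 2: GSM = 12.04 g / 0.0346 m^2 = 348.0 g/m^2

348.0 g/m^2


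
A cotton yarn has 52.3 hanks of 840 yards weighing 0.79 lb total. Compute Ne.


Formula: Ne = hanks / mass_lb
Substituting: Ne = 52.3 / 0.79
Ne = 66.2

66.2 Ne


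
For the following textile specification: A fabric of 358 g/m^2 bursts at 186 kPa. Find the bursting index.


Formula: Bursting Index = Bursting Strength / Fabric GSM
BI = 186 kPa / 358 g/m^2
BI = 0.520 kPa/(g/m^2)

0.520 kPa/(g/m^2)


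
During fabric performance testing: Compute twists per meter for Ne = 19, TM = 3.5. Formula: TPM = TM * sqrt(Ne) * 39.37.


Formula: TPM = TM * sqrt(Ne) * 39.37
Step 1: sqrt(Ne) = sqrt(19) = 4.3589
Step 2: TM * sqrt(Ne) = 3.5 * 4.3589 = 15.2562
Step 3: TPM = 15.2562 * 39.37 = 601 twists/m

601 twists/m


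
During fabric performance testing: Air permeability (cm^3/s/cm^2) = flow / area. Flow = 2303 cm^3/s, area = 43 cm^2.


Formula: Air Permeability = Airflow / Test Area
AP = 2303 cm^3/s / 43 cm^2
AP = 53.6 cm^3/s/cm^2

53.6 cm^3/s/cm^2


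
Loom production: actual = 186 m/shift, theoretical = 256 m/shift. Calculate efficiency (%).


Formula: Efficiency% = (Actual output / Theoretical output) * 100
Efficiency% = (186 / 256) * 100
Efficiency% = 0.726563 * 100 = 72.6563% ≈ 72.7%

72.7%


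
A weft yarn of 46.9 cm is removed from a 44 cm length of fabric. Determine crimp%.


Formula: Crimp% = ((L_yarn - L_fabric) / L_fabric) * 100
Step 1: Extension = 46.9 - 44 = 2.9 cm
Step 2: Crimp% = (2.9 / 44) * 100
Step 3: Crimp% = 0.065909 * 100 = 6.5909% ≈ 6.6%

6.6%


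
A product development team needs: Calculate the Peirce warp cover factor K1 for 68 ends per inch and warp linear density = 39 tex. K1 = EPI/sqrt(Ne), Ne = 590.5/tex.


Formula: K1 = EPI / sqrt(Ne), with Ne = 590.5 / tex_warp
Step 1: Ne = 590.5 / 39 = 15.141
Step 2: sqrt(Ne) = sqrt(15.141) = 3.8911
Step 3: K1 = 68 / 3.8911 = 17.5

17.5


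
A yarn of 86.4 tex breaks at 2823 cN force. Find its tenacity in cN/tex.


Formula: Tenacity = Breaking force / Linear density
Tenacity = 2823 cN / 86.4 tex
Tenacity = 32.67 cN/tex

32.67 cN/tex


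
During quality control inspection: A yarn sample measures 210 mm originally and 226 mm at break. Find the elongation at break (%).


Formula: Elongation (%) = ((L_break - L0) / L0) * 100
Step 1: Extension = 226 - 210 = 16 mm
Step 2: Elongation = (16 / 210) * 100
Step 3: Elongation = 0.07619 * 100 = 7.619% ≈ 7.6%

7.6%


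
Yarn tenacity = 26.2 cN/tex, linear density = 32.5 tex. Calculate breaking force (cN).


Formula: Breaking force = Tenacity * Linear density
F = 26.2 cN/tex * 32.5 tex
F = 851.50 cN

851.50 cN


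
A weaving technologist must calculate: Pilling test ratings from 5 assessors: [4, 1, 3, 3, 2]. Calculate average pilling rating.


Formula: Mean = sum / count
Sum = 4 + 1 + 3 + 3 + 2 = 13
Mean = 13 / 5 = 2.6

2.6


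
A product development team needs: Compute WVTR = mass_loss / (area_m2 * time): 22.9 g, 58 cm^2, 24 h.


Formula: WVTR = mass_loss / (area * time)
Step 1: Convert area: 58 cm^2 = 0.0058 m^2
Step 2: WVTR = 22.9 g / (0.0058 m^2 * 24 h)
Step 3: WVTR = 22.9 / 0.1392 = 164.5 g/m^2/h

164.5 g/m^2/h


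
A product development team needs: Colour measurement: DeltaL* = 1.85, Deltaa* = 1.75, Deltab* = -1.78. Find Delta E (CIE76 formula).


Formula: Delta E = sqrt(dL*^2 + da*^2 + db*^2)
Step 1: dL*^2 = 1.85^2 = 3.4225
Step 2: da*^2 = 1.75^2 = 3.0625
Step 3: db*^2 = (-1.78)^2 = 3.1684
Step 4: Sum = 3.4225 + 3.0625 + 3.1684 = 9.6534
Step 5: Delta E = sqrt(9.6534) = 3.11

3.11 Delta E


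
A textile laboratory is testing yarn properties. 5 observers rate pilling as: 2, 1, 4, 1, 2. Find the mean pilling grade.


Formula: Mean = sum / count
Sum = 2 + 1 + 4 + 1 + 2 = 10
Mean = 10 / 5 = 2.0

2.0


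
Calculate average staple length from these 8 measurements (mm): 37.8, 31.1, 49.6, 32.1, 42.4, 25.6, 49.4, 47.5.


Formula: Mean = sum of lengths / count
Sum = 37.8 + 31.1 + 49.6 + 32.1 + 42.4 + 25.6 + 49.4 + 47.5
Sum = 315.5 mm
Mean = 315.5 / 8 = 39.44 mm

39.44 mm


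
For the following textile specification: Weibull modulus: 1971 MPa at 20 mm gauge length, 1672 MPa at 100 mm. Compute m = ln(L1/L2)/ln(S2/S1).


Formula: m = ln(L1/L2) / ln(S2/S1)
Step 1: ln(L1/L2) = ln(20/100) = -1.60944
Step 2: S2/S1 = 1672/1971 = 0.8483
Step 3: ln(S2/S1) = ln(0.8483) = -0.16452
Step 4: m = -1.60944 / -0.16452 = 9.78

9.78 (Weibull m)


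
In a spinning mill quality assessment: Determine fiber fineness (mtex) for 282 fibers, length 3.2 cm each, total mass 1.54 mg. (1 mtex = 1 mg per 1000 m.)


Formula: fineness (mtex) = mass (mg) / total length (km) = (mass_mg / total_length_m) * 1000
Step 1: Convert fiber length: 3.2 cm = 0.032 m
Step 2: Total fiber length = 282 * 0.032 = 9.024 m
Step 3: Linear density = 1.54 mg / 9.024 m = 0.1707 mg/m
Step 4: fineness = 0.1707 * 1000 = 170.7 mtex

170.7 mtex


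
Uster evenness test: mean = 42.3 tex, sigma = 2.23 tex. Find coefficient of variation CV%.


Formula: CV% = (standard deviation / mean) * 100
Step 1: Ratio = 2.23 / 42.3 = 0.052719
Step 2: CV% = 0.052719 * 100 = 5.2719% ≈ 5.3%

5.3%


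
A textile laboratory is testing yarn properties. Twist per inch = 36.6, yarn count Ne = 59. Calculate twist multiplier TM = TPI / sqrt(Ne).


Formula: TM = TPI / sqrt(Ne)
Step 1: sqrt(Ne) = sqrt(59) = 7.6811
Step 2: TM = 36.6 / 7.6811 = 4.76

4.76 TM


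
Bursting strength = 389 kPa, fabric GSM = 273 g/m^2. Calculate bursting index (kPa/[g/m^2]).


Formula: Bursting Index = Bursting Strength / Fabric GSM
BI = 389 kPa / 273 g/m^2
BI = 1.425 kPa/(g/m^2)

1.425 kPa/(g/m^2)


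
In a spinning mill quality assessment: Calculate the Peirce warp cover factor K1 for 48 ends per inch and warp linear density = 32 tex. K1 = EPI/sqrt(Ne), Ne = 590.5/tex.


Formula: K1 = EPI / sqrt(Ne), with Ne = 590.5 / tex_warp
Step 1: Ne = 590.5 / 32 = 18.453
Step 2: sqrt(Ne) = sqrt(18.453) = 4.2957
Step 3: K1 = 48 / 4.2957 = 11.2

11.2


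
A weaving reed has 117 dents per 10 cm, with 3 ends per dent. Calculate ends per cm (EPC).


Formula: EPC = (dents per 10 cm * ends per dent) / 10
Step 1: Total ends per 10 cm = 117 * 3 = 351
Step 2: EPC = 351 / 10 = 35.1 ends/cm

35.1 ends/cm


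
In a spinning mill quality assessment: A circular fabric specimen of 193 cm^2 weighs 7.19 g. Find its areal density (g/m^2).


Formula: GSM = mass_g / area_m2
Step 1: Convert area: 193 cm^2 = 193 / 10000 = 0.0193 m^2
Step 2: GSM = 7.19 g / 0.0193 m^2 = 372.5 g/m^2

372.5 g/m^2


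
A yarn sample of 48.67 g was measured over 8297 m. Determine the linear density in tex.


Formula: Tex = (mass_g / length_m) * 1000
Substituting: Tex = (48.67 / 8297) * 1000
Intermediate: 48.67 / 8297 = 0.00586598 g/m
Tex = 0.00586598 * 1000 = 5.87 tex

5.87 tex


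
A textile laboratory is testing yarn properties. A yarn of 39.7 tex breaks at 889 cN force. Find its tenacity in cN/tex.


Formula: Tenacity = Breaking force / Linear density
Tenacity = 889 cN / 39.7 tex
Tenacity = 22.39 cN/tex

22.39 cN/tex


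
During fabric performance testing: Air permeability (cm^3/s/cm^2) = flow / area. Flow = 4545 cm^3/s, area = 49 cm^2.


Formula: Air Permeability = Airflow / Test Area
AP = 4545 cm^3/s / 49 cm^2
AP = 92.8 cm^3/s/cm^2

92.8 cm^3/s/cm^2


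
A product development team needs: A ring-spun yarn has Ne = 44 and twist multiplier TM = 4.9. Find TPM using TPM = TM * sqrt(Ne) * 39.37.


Formula: TPM = TM * sqrt(Ne) * 39.37
Step 1: sqrt(Ne) = sqrt(44) = 6.6332
Step 2: TM * sqrt(Ne) = 4.9 * 6.6332 = 32.5027
Step 3: TPM = 32.5027 * 39.37 = 1280 twists/m

1280 twists/m


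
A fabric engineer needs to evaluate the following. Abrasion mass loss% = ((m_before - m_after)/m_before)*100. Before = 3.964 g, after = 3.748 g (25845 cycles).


Formula: Mass loss% = ((m_before - m_after) / m_before) * 100
Step 1: Mass loss = 3.964 - 3.748 = 0.216 g
Step 2: Ratio = 0.216 / 3.964 = 0.0544904
Step 3: Mass loss% = 0.0544904 * 100 = 5.44904% ≈ 5.45%

5.45%


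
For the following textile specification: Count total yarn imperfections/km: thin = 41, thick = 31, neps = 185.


Formula: Total = thin places + thick places + neps
Total = 41 + 31 + 185
Total = 257 imperfections/km

257 imperfections/km


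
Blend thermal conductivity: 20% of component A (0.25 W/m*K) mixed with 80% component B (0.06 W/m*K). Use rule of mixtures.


Formula: Blend property = (fraction_A * property_A) + (fraction_B * property_B)
Step 1: Contribution A = 20/100 * 0.25 W/m*K = 0.05 W/m*K
Step 2: Contribution B = 80/100 * 0.06 W/m*K = 0.048 W/m*K
Step 3: Blend thermal conductivity = 0.05 + 0.048 = 0.098 W/m*K

0.098 W/m*K


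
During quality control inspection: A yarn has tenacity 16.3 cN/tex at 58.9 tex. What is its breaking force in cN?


Formula: Breaking force = Tenacity * Linear density
F = 16.3 cN/tex * 58.9 tex
F = 960.07 cN

960.07 cN


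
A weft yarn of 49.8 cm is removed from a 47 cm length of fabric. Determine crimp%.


Formula: Crimp% = ((L_yarn - L_fabric) / L_fabric) * 100
Step 1: Extension = 49.8 - 47 = 2.8 cm
Step 2: Crimp% = (2.8 / 47) * 100
Step 3: Crimp% = 0.059574 * 100 = 5.9574% ≈ 6.0%

6.0%


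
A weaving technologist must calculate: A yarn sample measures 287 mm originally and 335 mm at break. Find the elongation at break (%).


Formula: Elongation (%) = ((L_break - L0) / L0) * 100
Step 1: Extension = 335 - 287 = 48 mm
Step 2: Elongation = (48 / 287) * 100
Step 3: Elongation = 0.167247 * 100 = 16.7247% ≈ 16.7%

16.7%


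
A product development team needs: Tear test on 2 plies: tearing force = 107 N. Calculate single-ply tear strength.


Formula: Per-ply strength = Total force / Number of plies
Per-ply = 107 N / 2
Per-ply = 53.5 N

53.5 N


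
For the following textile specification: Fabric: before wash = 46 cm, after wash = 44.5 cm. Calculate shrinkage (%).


Formula: Shrinkage% = ((L_before - L_after) / L_before) * 100
Step 1: Shrinkage = 46 - 44.5 = 1.5 cm
Step 2: Shrinkage% = (1.5 / 46) * 100
Step 3: Shrinkage% = 0.032609 * 100 = 3.2609% ≈ 3.3%

3.3%


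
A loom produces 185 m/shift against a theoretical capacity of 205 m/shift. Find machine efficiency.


Formula: Efficiency% = (Actual output / Theoretical output) * 100
Efficiency% = (185 / 205) * 100
Efficiency% = 0.902439 * 100 = 90.2439% ≈ 90.2%

90.2%


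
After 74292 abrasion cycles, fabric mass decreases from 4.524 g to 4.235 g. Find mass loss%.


Formula: Mass loss% = ((m_before - m_after) / m_before) * 100
Step 1: Mass loss = 4.524 - 4.235 = 0.289 g
Step 2: Ratio = 0.289 / 4.524 = 0.0638815
Step 3: Mass loss% = 0.0638815 * 100 = 6.38815% ≈ 6.39%

6.39%


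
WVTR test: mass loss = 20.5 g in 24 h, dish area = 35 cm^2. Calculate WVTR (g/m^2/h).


Formula: WVTR = mass_loss / (area * time)
Step 1: Convert area: 35 cm^2 = 0.0035 m^2
Step 2: WVTR = 20.5 g / (0.0035 m^2 * 24 h)
Step 3: WVTR = 20.5 / 0.084 = 244.0 g/m^2/h

244.0 g/m^2/h


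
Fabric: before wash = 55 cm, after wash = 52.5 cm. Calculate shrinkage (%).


Formula: Shrinkage% = ((L_before - L_after) / L_before) * 100
Step 1: Shrinkage = 55 - 52.5 = 2.5 cm
Step 2: Shrinkage% = (2.5 / 55) * 100
Step 3: Shrinkage% = 0.045455 * 100 = 4.5455% ≈ 4.5%

4.5%


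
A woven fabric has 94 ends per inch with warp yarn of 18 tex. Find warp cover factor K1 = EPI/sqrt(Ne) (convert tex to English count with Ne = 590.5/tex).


Formula: K1 = EPI / sqrt(Ne), with Ne = 590.5 / tex_warp
Step 1: Ne = 590.5 / 18 = 32.806
Step 2: sqrt(Ne) = sqrt(32.806) = 5.7277
Step 3: K1 = 94 / 5.7277 = 16.4

16.4


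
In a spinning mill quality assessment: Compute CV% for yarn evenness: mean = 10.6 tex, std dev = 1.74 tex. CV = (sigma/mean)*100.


Formula: CV% = (standard deviation / mean) * 100
Step 1: Ratio = 1.74 / 10.6 = 0.164151
Step 2: CV% = 0.164151 * 100 = 16.4151% ≈ 16.4%

16.4%


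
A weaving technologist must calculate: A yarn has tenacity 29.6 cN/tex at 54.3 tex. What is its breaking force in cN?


Formula: Breaking force = Tenacity * Linear density
F = 29.6 cN/tex * 54.3 tex
F = 1607.28 cN

1607.28 cN


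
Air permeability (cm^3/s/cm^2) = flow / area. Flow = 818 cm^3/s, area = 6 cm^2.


Formula: Air Permeability = Airflow / Test Area
AP = 818 cm^3/s / 6 cm^2
AP = 136.3 cm^3/s/cm^2

136.3 cm^3/s/cm^2


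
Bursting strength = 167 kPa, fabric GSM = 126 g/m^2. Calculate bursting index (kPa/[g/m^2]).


Formula: Bursting Index = Bursting Strength / Fabric GSM
BI = 167 kPa / 126 g/m^2
BI = 1.325 kPa/(g/m^2)

1.325 kPa/(g/m^2)


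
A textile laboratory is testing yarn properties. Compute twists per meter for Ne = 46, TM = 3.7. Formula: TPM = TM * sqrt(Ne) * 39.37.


Formula: TPM = TM * sqrt(Ne) * 39.37
Step 1: sqrt(Ne) = sqrt(46) = 6.7823
Step 2: TM * sqrt(Ne) = 3.7 * 6.7823 = 25.0945
Step 3: TPM = 25.0945 * 39.37 = 988 twists/m

988 twists/m


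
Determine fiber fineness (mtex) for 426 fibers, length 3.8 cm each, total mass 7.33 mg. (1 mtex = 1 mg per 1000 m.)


Formula: fineness (mtex) = mass (mg) / total length (km) = (mass_mg / total_length_m) * 1000
Step 1: Convert fiber length: 3.8 cm = 0.038 m
Step 2: Total fiber length = 426 * 0.038 = 16.188 m
Step 3: Linear density = 7.33 mg / 16.188 m = 0.4528 mg/m
Step 4: fineness = 0.4528 * 1000 = 452.8 mtex

452.8 mtex


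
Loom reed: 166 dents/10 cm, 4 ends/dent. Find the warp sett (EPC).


Formula: EPC = (dents per 10 cm * ends per dent) / 10
Step 1: Total ends per 10 cm = 166 * 4 = 664
Step 2: EPC = 664 / 10 = 66.4 ends/cm

66.4 ends/cm


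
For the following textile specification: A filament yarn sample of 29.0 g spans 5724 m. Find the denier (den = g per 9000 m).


Formula: den = (mass_g / length_m) * 9000
Substituting: den = (29.0 / 5724) * 9000
Intermediate: 29.0 / 5724 = 0.00506639 g/m
den = 0.00506639 * 9000 = 45.6 denier

45.6 denier


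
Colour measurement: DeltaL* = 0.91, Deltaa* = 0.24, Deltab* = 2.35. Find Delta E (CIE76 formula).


Formula: Delta E = sqrt(dL*^2 + da*^2 + db*^2)
Step 1: dL*^2 = 0.91^2 = 0.8281
Step 2: da*^2 = 0.24^2 = 0.0576
Step 3: db*^2 = 2.35^2 = 5.5225
Step 4: Sum = 0.8281 + 0.0576 + 5.5225 = 6.4082
Step 5: Delta E = sqrt(6.4082) = 2.53

2.53 Delta E


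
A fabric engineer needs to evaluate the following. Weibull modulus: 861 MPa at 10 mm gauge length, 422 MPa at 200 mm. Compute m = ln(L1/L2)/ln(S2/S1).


Formula: m = ln(L1/L2) / ln(S2/S1)
Step 1: ln(L1/L2) = ln(10/200) = -2.99573
Step 2: S2/S1 = 422/861 = 0.49013
Step 3: ln(S2/S1) = ln(0.49013) = -0.71308
Step 4: m = -2.99573 / -0.71308 = 4.20

4.20 (Weibull m)


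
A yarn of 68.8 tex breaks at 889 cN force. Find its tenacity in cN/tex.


Formula: Tenacity = Breaking force / Linear density
Tenacity = 889 cN / 68.8 tex
Tenacity = 12.92 cN/tex

12.92 cN/tex


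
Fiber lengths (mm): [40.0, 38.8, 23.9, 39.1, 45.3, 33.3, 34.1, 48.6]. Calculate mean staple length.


Formula: Mean = sum of lengths / count
Sum = 40.0 + 38.8 + 23.9 + 39.1 + 45.3 + 33.3 + 34.1 + 48.6
Sum = 303.1 mm
Mean = 303.1 / 8 = 37.89 mm

37.89 mm


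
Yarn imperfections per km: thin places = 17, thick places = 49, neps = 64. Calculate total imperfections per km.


Formula: Total = thin places + thick places + neps
Total = 17 + 49 + 64
Total = 130 imperfections/km

130 imperfections/km


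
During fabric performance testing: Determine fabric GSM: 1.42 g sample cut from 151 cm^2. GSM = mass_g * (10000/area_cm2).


Formula: GSM = mass_g / area_m2
Step 1: Convert area: 151 cm^2 = 151 / 10000 = 0.0151 m^2
Step 2: GSM = 1.42 g / 0.0151 m^2 = 94.0 g/m^2

94.0 g/m^2


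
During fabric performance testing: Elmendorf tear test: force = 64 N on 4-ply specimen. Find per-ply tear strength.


Formula: Per-ply strength = Total force / Number of plies
Per-ply = 64 N / 4
Per-ply = 16 N

16 N


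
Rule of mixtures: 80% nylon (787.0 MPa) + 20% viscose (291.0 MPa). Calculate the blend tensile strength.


Formula: Blend property = (fraction_A * property_A) + (fraction_B * property_B)
Step 1: Contribution A = 80/100 * 787.0 MPa = 629.6 MPa
Step 2: Contribution B = 20/100 * 291.0 MPa = 58.2 MPa
Step 3: Blend tensile strength = 629.6 + 58.2 = 687.8 MPa

687.8 MPa


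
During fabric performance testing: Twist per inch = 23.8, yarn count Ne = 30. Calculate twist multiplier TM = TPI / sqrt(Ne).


Formula: TM = TPI / sqrt(Ne)
Step 1: sqrt(Ne) = sqrt(30) = 5.4772
Step 2: TM = 23.8 / 5.4772 = 4.35

4.35 TM


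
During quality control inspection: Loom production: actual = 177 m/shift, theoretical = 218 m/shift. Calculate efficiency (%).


Formula: Efficiency% = (Actual output / Theoretical output) * 100
Efficiency% = (177 / 218) * 100
Efficiency% = 0.811927 * 100 = 81.1927% ≈ 81.2%

81.2%


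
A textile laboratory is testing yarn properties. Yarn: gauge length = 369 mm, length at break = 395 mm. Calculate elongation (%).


Formula: Elongation (%) = ((L_break - L0) / L0) * 100
Step 1: Extension = 395 - 369 = 26 mm
Step 2: Elongation = (26 / 369) * 100
Step 3: Elongation = 0.070461 * 100 = 7.0461% ≈ 7.0%

7.0%


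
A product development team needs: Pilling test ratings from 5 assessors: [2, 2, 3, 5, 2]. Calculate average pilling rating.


Formula: Mean = sum / count
Sum = 2 + 2 + 3 + 5 + 2 = 14
Mean = 14 / 5 = 2.8

2.8


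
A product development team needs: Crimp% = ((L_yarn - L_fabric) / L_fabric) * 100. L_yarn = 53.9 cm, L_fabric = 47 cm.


Formula: Crimp% = ((L_yarn - L_fabric) / L_fabric) * 100
Step 1: Extension = 53.9 - 47 = 6.9 cm
Step 2: Crimp% = (6.9 / 47) * 100
Step 3: Crimp% = 0.146809 * 100 = 14.6809% ≈ 14.7%

14.7%


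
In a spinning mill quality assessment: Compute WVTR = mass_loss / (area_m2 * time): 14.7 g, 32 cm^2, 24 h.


Formula: WVTR = mass_loss / (area * time)
Step 1: Convert area: 32 cm^2 = 0.0032 m^2
Step 2: WVTR = 14.7 g / (0.0032 m^2 * 24 h)
Step 3: WVTR = 14.7 / 0.0768 = 191.4 g/m^2/h

191.4 g/m^2/h


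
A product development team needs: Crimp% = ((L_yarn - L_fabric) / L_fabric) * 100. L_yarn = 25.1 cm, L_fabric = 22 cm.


Formula: Crimp% = ((L_yarn - L_fabric) / L_fabric) * 100
Step 1: Extension = 25.1 - 22 = 3.1 cm
Step 2: Crimp% = (3.1 / 22) * 100
Step 3: Crimp% = 0.140909 * 100 = 14.0909% ≈ 14.1%

14.1%


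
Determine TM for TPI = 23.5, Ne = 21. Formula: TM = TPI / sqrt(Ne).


Formula: TM = TPI / sqrt(Ne)
Step 1: sqrt(Ne) = sqrt(21) = 4.5826
Step 2: TM = 23.5 / 4.5826 = 5.13

5.13 TM


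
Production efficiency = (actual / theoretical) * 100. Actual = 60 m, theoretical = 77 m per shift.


Formula: Efficiency% = (Actual output / Theoretical output) * 100
Efficiency% = (60 / 77) * 100
Efficiency% = 0.779221 * 100 = 77.9221% ≈ 77.9%

77.9%


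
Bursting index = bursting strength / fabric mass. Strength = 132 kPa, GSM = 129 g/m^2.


Formula: Bursting Index = Bursting Strength / Fabric GSM
BI = 132 kPa / 129 g/m^2
BI = 1.023 kPa/(g/m^2)

1.023 kPa/(g/m^2)


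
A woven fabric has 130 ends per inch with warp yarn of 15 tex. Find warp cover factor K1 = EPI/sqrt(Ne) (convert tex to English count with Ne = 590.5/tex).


Formula: K1 = EPI / sqrt(Ne), with Ne = 590.5 / tex_warp
Step 1: Ne = 590.5 / 15 = 39.367
Step 2: sqrt(Ne) = sqrt(39.367) = 6.2743
Step 3: K1 = 130 / 6.2743 = 20.7

20.7


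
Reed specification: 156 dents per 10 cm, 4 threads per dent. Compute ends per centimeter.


Formula: EPC = (dents per 10 cm * ends per dent) / 10
Step 1: Total ends per 10 cm = 156 * 4 = 624
Step 2: EPC = 624 / 10 = 62.4 ends/cm

62.4 ends/cm


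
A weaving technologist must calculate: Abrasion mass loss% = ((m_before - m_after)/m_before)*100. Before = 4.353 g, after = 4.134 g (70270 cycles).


Formula: Mass loss% = ((m_before - m_after) / m_before) * 100
Step 1: Mass loss = 4.353 - 4.134 = 0.219 g
Step 2: Ratio = 0.219 / 4.353 = 0.0503101
Step 3: Mass loss% = 0.0503101 * 100 = 5.03101% ≈ 5.03%

5.03%


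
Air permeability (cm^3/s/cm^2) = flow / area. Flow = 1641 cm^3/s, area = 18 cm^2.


Formula: Air Permeability = Airflow / Test Area
AP = 1641 cm^3/s / 18 cm^2
AP = 91.2 cm^3/s/cm^2

91.2 cm^3/s/cm^2


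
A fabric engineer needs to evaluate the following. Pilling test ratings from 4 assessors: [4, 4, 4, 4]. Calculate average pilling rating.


Formula: Mean = sum / count
Sum = 4 + 4 + 4 + 4 = 16
Mean = 16 / 4 = 4.0

4.0


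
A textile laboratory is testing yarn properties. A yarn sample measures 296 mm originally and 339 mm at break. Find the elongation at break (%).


Formula: Elongation (%) = ((L_break - L0) / L0) * 100
Step 1: Extension = 339 - 296 = 43 mm
Step 2: Elongation = (43 / 296) * 100
Step 3: Elongation = 0.14527 * 100 = 14.527% ≈ 14.5%

14.5%


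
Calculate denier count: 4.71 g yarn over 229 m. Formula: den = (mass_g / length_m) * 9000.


Formula: den = (mass_g / length_m) * 9000
Substituting: den = (4.71 / 229) * 9000
Intermediate: 4.71 / 229 = 0.02056769 g/m
den = 0.02056769 * 9000 = 185.1 denier

185.1 denier


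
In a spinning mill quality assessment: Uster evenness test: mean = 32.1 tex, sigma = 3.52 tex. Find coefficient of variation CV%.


Formula: CV% = (standard deviation / mean) * 100
Step 1: Ratio = 3.52 / 32.1 = 0.109657
Step 2: CV% = 0.109657 * 100 = 10.9657% ≈ 11.0%

11.0%


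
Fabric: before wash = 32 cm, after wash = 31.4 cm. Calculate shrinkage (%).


Formula: Shrinkage% = ((L_before - L_after) / L_before) * 100
Step 1: Shrinkage = 32 - 31.4 = 0.6 cm
Step 2: Shrinkage% = (0.6 / 32) * 100
Step 3: Shrinkage% = 0.01875 * 100 = 1.875% ≈ 1.9%

1.9%


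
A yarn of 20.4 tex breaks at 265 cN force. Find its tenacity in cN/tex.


Formula: Tenacity = Breaking force / Linear density
Tenacity = 265 cN / 20.4 tex
Tenacity = 12.99 cN/tex

12.99 cN/tex


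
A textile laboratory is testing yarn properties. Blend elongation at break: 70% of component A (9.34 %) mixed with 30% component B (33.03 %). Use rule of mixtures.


Formula: Blend property = (fraction_A * property_A) + (fraction_B * property_B)
Step 1: Contribution A = 70/100 * 9.34 % = 6.538 %
Step 2: Contribution B = 30/100 * 33.03 % = 9.909 %
Step 3: Blend elongation at break = 6.538 + 9.909 = 16.447 %

16.447 %


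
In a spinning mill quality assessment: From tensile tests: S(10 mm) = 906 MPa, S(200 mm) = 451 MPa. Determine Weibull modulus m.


Formula: m = ln(L1/L2) / ln(S2/S1)
Step 1: ln(L1/L2) = ln(10/200) = -2.99573
Step 2: S2/S1 = 451/906 = 0.49779
Step 3: ln(S2/S1) = ln(0.49779) = -0.69758
Step 4: m = -2.99573 / -0.69758 = 4.29

4.29 (Weibull m)


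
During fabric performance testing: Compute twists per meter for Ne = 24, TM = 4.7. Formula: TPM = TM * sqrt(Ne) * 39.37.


Formula: TPM = TM * sqrt(Ne) * 39.37
Step 1: sqrt(Ne) = sqrt(24) = 4.899
Step 2: TM * sqrt(Ne) = 4.7 * 4.899 = 23.0253
Step 3: TPM = 23.0253 * 39.37 = 907 twists/m

907 twists/m


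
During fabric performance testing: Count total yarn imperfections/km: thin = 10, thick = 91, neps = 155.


Formula: Total = thin places + thick places + neps
Total = 10 + 91 + 155
Total = 256 imperfections/km

256 imperfections/km


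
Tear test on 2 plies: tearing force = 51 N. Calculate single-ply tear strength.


Formula: Per-ply strength = Total force / Number of plies
Per-ply = 51 N / 2
Per-ply = 25.5 N

25.5 N


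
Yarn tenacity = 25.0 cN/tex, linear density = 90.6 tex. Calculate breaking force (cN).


Formula: Breaking force = Tenacity * Linear density
F = 25.0 cN/tex * 90.6 tex
F = 2265.00 cN

2265.00 cN


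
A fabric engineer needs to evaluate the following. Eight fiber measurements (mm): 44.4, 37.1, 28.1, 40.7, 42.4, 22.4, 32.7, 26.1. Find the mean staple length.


Formula: Mean = sum of lengths / count
Sum = 44.4 + 37.1 + 28.1 + 40.7 + 42.4 + 22.4 + 32.7 + 26.1
Sum = 273.9 mm
Mean = 273.9 / 8 = 34.24 mm

34.24 mm


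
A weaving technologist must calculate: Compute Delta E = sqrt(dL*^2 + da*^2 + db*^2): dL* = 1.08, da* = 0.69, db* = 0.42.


Formula: Delta E = sqrt(dL*^2 + da*^2 + db*^2)
Step 1: dL*^2 = 1.08^2 = 1.1664
Step 2: da*^2 = 0.69^2 = 0.4761
Step 3: db*^2 = 0.42^2 = 0.1764
Step 4: Sum = 1.1664 + 0.4761 + 0.1764 = 1.8189
Step 5: Delta E = sqrt(1.8189) = 1.35

1.35 Delta E


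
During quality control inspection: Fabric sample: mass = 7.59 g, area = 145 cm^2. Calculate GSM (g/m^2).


Formula: GSM = mass_g / area_m2
Step 1: Convert area: 145 cm^2 = 145 / 10000 = 0.0145 m^2
Step 2: GSM = 7.59 g / 0.0145 m^2 = 523.4 g/m^2

523.4 g/m^2


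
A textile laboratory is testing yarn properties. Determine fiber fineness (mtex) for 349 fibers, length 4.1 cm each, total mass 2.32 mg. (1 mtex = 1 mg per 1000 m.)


Formula: fineness (mtex) = mass (mg) / total length (km) = (mass_mg / total_length_m) * 1000
Step 1: Convert fiber length: 4.1 cm = 0.041 m
Step 2: Total fiber length = 349 * 0.041 = 14.309 m
Step 3: Linear density = 2.32 mg / 14.309 m = 0.1621 mg/m
Step 4: fineness = 0.1621 * 1000 = 162.1 mtex

162.1 mtex


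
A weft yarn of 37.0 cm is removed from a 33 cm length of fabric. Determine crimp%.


Formula: Crimp% = ((L_yarn - L_fabric) / L_fabric) * 100
Step 1: Extension = 37.0 - 33 = 4.0 cm
Step 2: Crimp% = (4.0 / 33) * 100
Step 3: Crimp% = 0.121212 * 100 = 12.1212% ≈ 12.1%

12.1%


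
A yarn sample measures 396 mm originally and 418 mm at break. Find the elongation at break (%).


Formula: Elongation (%) = ((L_break - L0) / L0) * 100
Step 1: Extension = 418 - 396 = 22 mm
Step 2: Elongation = (22 / 396) * 100
Step 3: Elongation = 0.055556 * 100 = 5.5556% ≈ 5.6%

5.6%
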